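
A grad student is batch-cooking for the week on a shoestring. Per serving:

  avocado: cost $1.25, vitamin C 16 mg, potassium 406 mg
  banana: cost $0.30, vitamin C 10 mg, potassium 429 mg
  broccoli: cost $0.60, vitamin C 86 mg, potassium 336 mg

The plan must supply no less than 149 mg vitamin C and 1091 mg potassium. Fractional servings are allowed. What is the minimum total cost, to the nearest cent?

$1.34

The cheapest plan sits at a corner of the feasible region — with two constraints it uses at most two foods.
avocado only: max(149/16, 1091/406) = 9.312 servings → $11.64.
banana only: max(149/10, 1091/429) = 14.9 servings → $4.47.
broccoli only: max(149/86, 1091/336) = 3.247 servings → $1.95.
avocado + banana: the both-tight solution has a negative serving — not a feasible corner.
avocado + broccoli with both tight: 1.481 servings and 1.457 servings → $2.73.
banana + broccoli with both tight: 1.305 servings and 1.581 servings → $1.34.
So the least-cost plan costs $1.34.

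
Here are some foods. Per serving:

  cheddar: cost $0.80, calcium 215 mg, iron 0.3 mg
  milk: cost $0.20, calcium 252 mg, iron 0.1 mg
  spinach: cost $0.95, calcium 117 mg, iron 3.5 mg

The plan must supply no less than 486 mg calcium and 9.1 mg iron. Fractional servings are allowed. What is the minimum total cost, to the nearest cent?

$2.60

At the optimum either one food covers both requirements or two foods hit both targets exactly; no other combination can be cheaper.
cheddar only: max(486/215, 9.1/0.3) = 30.33 servings → $24.27.
milk only: max(486/252, 9.1/0.1) = 91 servings → $18.20.
spinach only: max(486/117, 9.1/3.5) = 4.154 servings → $3.95.
cheddar + milk: intersection lies outside the first quadrant.
cheddar + spinach with both tight: 0.887 servings and 2.524 servings → $3.11.
milk + spinach with both tight: 0.7311 servings and 2.579 servings → $2.60.
So the least-cost plan costs $2.60.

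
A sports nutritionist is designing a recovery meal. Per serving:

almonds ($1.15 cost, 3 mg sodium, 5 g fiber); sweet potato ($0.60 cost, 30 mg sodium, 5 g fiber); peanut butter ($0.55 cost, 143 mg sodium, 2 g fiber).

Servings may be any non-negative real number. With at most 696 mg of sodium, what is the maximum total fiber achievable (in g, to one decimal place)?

1160.0 g

Fiber per mg sodium: almonds 1.667, sweet potato 0.1667, peanut butter 0.01399.
With no serving limits, spend the whole sodium allowance on almonds: 696 mg / 3 mg × 5 g = 1160.0 g.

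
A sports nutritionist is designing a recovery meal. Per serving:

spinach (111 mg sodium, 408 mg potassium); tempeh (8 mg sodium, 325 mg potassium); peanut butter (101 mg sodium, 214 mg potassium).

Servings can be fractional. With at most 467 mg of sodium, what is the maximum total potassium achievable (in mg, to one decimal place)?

Potassium per mg sodium: tempeh 40.62, spinach 3.676, peanut butter 2.119.
With no serving limits, spend the whole sodium allowance on tempeh: 467 mg / 8 mg × 325 mg = 18971.9 mg.

18971.9 mg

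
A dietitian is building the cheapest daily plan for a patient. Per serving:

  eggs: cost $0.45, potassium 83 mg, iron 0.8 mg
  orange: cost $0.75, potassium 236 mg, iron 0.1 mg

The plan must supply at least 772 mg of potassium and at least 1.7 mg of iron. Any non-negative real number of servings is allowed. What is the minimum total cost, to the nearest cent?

eggs only: max(772/83, 1.7/0.8) = 9.301 servings → $4.19.
orange only: max(772/236, 1.7/0.1) = 17 servings → $12.75.
eggs + orange with both tight: 1.795 servings and 2.64 servings → $2.79.
The minimum over all feasible corners is $2.79.

$2.79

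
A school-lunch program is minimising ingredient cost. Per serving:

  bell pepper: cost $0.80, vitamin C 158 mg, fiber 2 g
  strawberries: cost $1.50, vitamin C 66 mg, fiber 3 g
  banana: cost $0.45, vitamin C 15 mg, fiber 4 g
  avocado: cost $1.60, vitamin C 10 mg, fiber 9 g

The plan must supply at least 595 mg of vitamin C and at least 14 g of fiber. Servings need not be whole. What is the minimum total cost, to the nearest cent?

Minimising a linear cost over {vitamin C ≥ 595, fiber ≥ 14, servings ≥ 0} — the optimum is at a vertex, using one or two foods.
bell pepper only: max(595/158, 14/2) = 7 servings → $5.60.
strawberries only: max(595/66, 14/3) = 9.015 servings → $13.52.
banana only: max(595/15, 14/4) = 39.67 servings → $17.85.
avocado only: max(595/10, 14/9) = 59.5 servings → $95.20.
bell pepper + strawberries with both tight: 2.518 servings and 2.988 servings → $6.50.
bell pepper + banana with both tight: 3.605 servings and 1.698 servings → $3.65.
bell pepper + avocado with both tight: 3.72 servings and 0.729 servings → $4.14.
strawberries + banana with both targets exact would need a negative amount; discard.
strawberries + avocado: the both-tight solution has a negative serving — not a feasible corner.
banana + avocado: intersection lies outside the first quadrant.
Cheapest feasible corner: $3.65.

$3.65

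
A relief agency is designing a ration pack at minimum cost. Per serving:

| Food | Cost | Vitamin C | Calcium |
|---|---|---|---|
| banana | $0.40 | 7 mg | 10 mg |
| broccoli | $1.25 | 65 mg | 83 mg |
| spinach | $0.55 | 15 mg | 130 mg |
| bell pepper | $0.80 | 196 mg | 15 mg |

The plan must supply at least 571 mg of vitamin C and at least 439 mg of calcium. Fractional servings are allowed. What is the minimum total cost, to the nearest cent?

$3.83

For a min-cost LP with two ≥-constraints, a basic feasible solution has at most two positive variables.
banana only: max(571/7, 439/10) = 81.57 servings → $32.63.
broccoli only: max(571/65, 439/83) = 8.785 servings → $10.98.
spinach only: max(571/15, 439/130) = 38.07 servings → $20.94.
bell pepper only: max(571/196, 439/15) = 29.27 servings → $23.41.
banana + broccoli with both targets exact would need a negative amount; discard.
banana + spinach with both targets exact would need a negative amount; discard.
banana + bell pepper with both tight: 41.77 servings and 1.422 servings → $17.84.
broccoli + spinach: intersection lies outside the first quadrant.
broccoli + bell pepper with both tight: 5.066 servings and 1.233 servings → $7.32.
spinach + bell pepper with both tight: 3.068 servings and 2.678 servings → $3.83.
Cheapest feasible corner: $3.83.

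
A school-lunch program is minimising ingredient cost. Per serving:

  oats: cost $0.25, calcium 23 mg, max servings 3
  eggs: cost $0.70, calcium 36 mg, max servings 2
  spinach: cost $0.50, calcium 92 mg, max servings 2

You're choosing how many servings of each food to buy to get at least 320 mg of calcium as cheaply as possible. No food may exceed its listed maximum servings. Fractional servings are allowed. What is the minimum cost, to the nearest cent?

$3.05

Cost per mg of calcium: spinach $0.0054, oats $0.0109, eggs $0.0194.
Take 2 servings of spinach: +184.0 mg calcium for $1.00 (total $1.00, still need 136.0 mg).
Take 3 servings of oats: +69.0 mg calcium for $0.75 (total $1.75, still need 67.0 mg).
Take 1.861 servings of eggs: +67.0 mg calcium for $1.30 (total $3.05, still need 0.0 mg).
Filling from the cheapest source first is optimal under one linear minimum: $3.05.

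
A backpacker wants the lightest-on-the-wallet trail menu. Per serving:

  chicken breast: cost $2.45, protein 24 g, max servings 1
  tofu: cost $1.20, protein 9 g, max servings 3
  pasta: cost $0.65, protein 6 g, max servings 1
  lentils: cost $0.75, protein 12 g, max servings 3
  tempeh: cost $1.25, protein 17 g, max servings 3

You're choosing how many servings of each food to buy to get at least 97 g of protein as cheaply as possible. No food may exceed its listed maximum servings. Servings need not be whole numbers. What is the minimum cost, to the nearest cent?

Cost per g of protein: lentils $0.0625, tempeh $0.0735, chicken breast $0.1021, pasta $0.1083, tofu $0.1333.
Take 3 servings of lentils: +36.0 g protein for $2.25 (total $2.25, still need 61.0 g).
Take 3 servings of tempeh: +51.0 g protein for $3.75 (total $6.00, still need 10.0 g).
Take 0.4167 servings of chicken breast: +10.0 g protein for $1.02 (total $7.02, still need 0.0 g).
Greedy by cheapest-per-g is optimal for a single linear constraint, so the minimum cost is $7.02.

$7.02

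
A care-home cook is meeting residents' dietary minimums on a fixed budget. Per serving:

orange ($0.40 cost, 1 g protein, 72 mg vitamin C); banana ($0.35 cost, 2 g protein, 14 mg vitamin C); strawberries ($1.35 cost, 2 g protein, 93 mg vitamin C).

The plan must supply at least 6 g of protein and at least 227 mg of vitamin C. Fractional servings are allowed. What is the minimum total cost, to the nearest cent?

$1.69

With two linear requirements the optimum uses one or two foods; enumerate the corners.
orange only: max(6/1, 227/72) = 6 servings → $2.40.
banana only: max(6/2, 227/14) = 16.21 servings → $5.67.
strawberries only: max(6/2, 227/93) = 3 servings → $4.05.
orange + banana with both tight: 2.846 servings and 1.577 servings → $1.69.
orange + strawberries: intersection lies outside the first quadrant.
banana + strawberries with both tight: 0.6582 servings and 2.342 servings → $3.39.
Cheapest feasible corner: $1.69.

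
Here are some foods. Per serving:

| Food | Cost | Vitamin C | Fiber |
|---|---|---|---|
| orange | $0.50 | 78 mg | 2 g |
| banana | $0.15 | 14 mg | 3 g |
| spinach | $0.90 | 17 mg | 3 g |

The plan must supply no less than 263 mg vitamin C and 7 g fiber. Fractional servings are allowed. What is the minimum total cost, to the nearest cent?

Minimising a linear cost over {vitamin C ≥ 263, fiber ≥ 7, servings ≥ 0} — the optimum is at a vertex, using one or two foods.
orange only: max(263/78, 7/2) = 3.5 servings → $1.75.
banana only: max(263/14, 7/3) = 18.79 servings → $2.82.
spinach only: max(263/17, 7/3) = 15.47 servings → $13.92.
orange + banana with both tight: 3.354 servings and 0.09709 servings → $1.69.
orange + spinach with both tight: 3.35 servings and 0.1 servings → $1.76.
banana + spinach with both targets exact would need a negative amount; discard.
Cheapest feasible corner: $1.69.

$1.69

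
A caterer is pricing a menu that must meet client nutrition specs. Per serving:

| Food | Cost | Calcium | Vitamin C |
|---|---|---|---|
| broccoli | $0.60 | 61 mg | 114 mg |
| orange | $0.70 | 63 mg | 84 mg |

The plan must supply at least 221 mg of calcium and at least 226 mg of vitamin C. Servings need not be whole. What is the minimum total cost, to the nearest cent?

$2.17

Compare the cost at each extreme point of the feasible region.
broccoli only: max(221/61, 226/114) = 3.623 servings → $2.17.
orange only: max(221/63, 226/84) = 3.508 servings → $2.46.
broccoli + orange with both targets exact would need a negative amount; discard.
The minimum over all feasible corners is $2.17.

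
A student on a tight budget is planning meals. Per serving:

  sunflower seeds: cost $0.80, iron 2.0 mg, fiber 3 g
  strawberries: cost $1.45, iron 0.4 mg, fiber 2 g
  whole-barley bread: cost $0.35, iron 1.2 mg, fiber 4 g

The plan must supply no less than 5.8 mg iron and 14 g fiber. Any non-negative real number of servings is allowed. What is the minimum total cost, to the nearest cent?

Minimising a linear cost over {iron ≥ 5.8, fiber ≥ 14, servings ≥ 0} — the optimum is at a vertex, using one or two foods.
sunflower seeds only: max(5.8/2.0, 14/3) = 4.667 servings → $3.73.
strawberries only: max(5.8/0.4, 14/2) = 14.5 servings → $21.02.
whole-barley bread only: max(5.8/1.2, 14/4) = 4.833 servings → $1.69.
sunflower seeds + strawberries with both tight: 2.143 servings and 3.786 servings → $7.20.
sunflower seeds + whole-barley bread with both tight: 1.455 servings and 2.409 servings → $2.01.
strawberries + whole-barley bread with both targets exact would need a negative amount; discard.
Cheapest feasible corner: $1.69.

$1.69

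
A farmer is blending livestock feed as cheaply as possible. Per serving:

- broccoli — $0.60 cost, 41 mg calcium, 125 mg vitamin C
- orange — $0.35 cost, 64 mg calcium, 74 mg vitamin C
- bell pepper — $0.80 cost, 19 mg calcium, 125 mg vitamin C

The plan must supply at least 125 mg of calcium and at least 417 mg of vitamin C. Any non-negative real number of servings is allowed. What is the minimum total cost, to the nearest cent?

At the optimum either one food covers both requirements or two foods hit both targets exactly; no other combination can be cheaper.
broccoli only: max(125/41, 417/125) = 3.336 servings → $2.00.
orange only: max(125/64, 417/74) = 5.635 servings → $1.97.
bell pepper only: max(125/19, 417/125) = 6.579 servings → $5.26.
broccoli + orange: the both-tight solution has a negative serving — not a feasible corner.
broccoli + bell pepper with both tight: 2.801 servings and 0.5353 servings → $2.11.
orange + bell pepper with both tight: 1.168 servings and 2.645 servings → $2.52.
Cheapest feasible corner: $1.97.

$1.97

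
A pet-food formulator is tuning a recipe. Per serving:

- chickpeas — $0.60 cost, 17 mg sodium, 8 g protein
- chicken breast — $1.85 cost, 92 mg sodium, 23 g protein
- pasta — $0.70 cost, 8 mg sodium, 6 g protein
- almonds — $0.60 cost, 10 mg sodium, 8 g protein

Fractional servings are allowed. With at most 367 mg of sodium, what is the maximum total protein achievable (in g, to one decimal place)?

Protein per mg sodium: almonds 0.8, pasta 0.75, chickpeas 0.4706, chicken breast 0.25.
With no serving limits, spend the whole sodium allowance on almonds: 367 mg / 10 mg × 8 g = 293.6 g.

293.6 g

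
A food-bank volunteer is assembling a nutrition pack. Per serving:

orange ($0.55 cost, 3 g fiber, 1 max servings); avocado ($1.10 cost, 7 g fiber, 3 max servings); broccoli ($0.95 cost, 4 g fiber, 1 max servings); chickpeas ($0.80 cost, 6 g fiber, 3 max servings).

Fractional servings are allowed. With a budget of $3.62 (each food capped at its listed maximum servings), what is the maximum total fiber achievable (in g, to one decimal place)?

Fiber per dollar: chickpeas 7.5, avocado 6.364, orange 5.455, broccoli 4.211.
Take 3 servings of chickpeas: spends $2.40, +18.0 g fiber (running total 18.0 g).
Take 1.109 servings of avocado: spends $1.22, +7.8 g fiber (running total 25.8 g).
Filling greedily by fiber-per-dollar is optimal for one linear limit, giving 25.8 g.

25.8 g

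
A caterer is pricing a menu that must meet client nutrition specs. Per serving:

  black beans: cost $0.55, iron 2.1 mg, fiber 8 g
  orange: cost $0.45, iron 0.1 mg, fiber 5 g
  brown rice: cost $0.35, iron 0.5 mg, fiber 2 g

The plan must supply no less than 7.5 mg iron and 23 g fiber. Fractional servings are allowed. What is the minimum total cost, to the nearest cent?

$1.96

black beans only: max(7.5/2.1, 23/8) = 3.571 servings → $1.96.
orange only: max(7.5/0.1, 23/5) = 75 servings → $33.75.
brown rice only: max(7.5/0.5, 23/2) = 15 servings → $5.25.
black beans + orange: intersection lies outside the first quadrant.
black beans + brown rice: the both-tight solution has a negative serving — not a feasible corner.
orange + brown rice: the both-tight solution has a negative serving — not a feasible corner.
The minimum over all feasible corners is $1.96.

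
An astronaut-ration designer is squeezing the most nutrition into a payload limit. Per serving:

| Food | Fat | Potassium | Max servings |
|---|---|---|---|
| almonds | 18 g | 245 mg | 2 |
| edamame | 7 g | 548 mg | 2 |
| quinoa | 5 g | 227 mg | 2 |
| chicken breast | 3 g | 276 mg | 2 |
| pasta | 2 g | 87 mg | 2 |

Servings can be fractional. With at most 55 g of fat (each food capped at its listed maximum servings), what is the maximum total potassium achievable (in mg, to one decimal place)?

Potassium per g fat: chicken breast 92, edamame 78.29, quinoa 45.4, pasta 43.5, almonds 13.61.
Take 2 servings of chicken breast: uses 6 g fat, +552.0 mg potassium (running total 552.0 mg).
Take 2 servings of edamame: uses 14 g fat, +1096.0 mg potassium (running total 1648.0 mg).
Take 2 servings of quinoa: uses 10 g fat, +454.0 mg potassium (running total 2102.0 mg).
Take 2 servings of pasta: uses 4 g fat, +174.0 mg potassium (running total 2276.0 mg).
Take 1.167 servings of almonds: uses 21 g fat, +285.8 mg potassium (running total 2561.8 mg).
Filling greedily by potassium-per-g fat is optimal for one linear limit, giving 2561.8 mg.

2561.8 mg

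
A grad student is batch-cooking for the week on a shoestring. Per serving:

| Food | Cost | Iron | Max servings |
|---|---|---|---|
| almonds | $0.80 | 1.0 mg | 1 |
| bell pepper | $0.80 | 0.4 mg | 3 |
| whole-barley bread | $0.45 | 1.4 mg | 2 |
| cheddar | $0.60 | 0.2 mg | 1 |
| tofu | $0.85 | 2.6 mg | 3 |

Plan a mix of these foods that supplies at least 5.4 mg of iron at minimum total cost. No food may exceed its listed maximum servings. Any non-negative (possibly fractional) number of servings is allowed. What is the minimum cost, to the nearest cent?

Cost per mg of iron: whole-barley bread $0.3214, tofu $0.3269, almonds $0.8000, bell pepper $2.0000, cheddar $3.0000.
Take 2 servings of whole-barley bread: +2.8 mg iron for $0.90 (total $0.90, still need 2.6 mg).
Take 1 serving of tofu: +2.6 mg iron for $0.85 (total $1.75, still need 0.0 mg).
Greedy by cheapest-per-mg is optimal for a single linear constraint, so the minimum cost is $1.75.

$1.75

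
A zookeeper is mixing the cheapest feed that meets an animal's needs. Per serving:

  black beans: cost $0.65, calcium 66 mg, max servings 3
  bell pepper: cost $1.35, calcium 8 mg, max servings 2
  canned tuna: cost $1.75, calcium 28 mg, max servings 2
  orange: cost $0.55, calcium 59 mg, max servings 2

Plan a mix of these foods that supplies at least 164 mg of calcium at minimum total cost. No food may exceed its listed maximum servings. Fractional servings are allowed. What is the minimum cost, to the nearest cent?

$1.55

Cost per mg of calcium: orange $0.0093, black beans $0.0098, canned tuna $0.0625, bell pepper $0.1688.
Take 2 servings of orange: +118.0 mg calcium for $1.10 (total $1.10, still need 46.0 mg).
Take 0.697 servings of black beans: +46.0 mg calcium for $0.45 (total $1.55, still need 0.0 mg).
Greedy by cheapest-per-mg is optimal for a single linear constraint, so the minimum cost is $1.55.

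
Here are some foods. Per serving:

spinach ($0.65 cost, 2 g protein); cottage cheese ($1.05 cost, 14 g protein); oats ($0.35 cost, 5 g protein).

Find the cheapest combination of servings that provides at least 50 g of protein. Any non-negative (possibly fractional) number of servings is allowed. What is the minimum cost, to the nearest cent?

Cost per g of protein: oats $0.0700, cottage cheese $0.0750, spinach $0.3250.
With no serving limits, use only oats: 50 g / 5 g = 10 servings × $0.35 = $3.50.

$3.50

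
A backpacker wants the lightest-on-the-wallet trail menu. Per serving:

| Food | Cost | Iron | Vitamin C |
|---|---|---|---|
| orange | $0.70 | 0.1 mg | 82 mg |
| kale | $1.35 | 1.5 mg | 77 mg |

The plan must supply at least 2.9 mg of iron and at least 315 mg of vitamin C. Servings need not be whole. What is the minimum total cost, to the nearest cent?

This is a tiny linear program; its minimum lies at a vertex of the feasible set. List the vertices and price them.
orange only: max(2.9/0.1, 315/82) = 29 servings → $20.30.
kale only: max(2.9/1.5, 315/77) = 4.091 servings → $5.52.
orange + kale with both tight: 2.161 servings and 1.789 servings → $3.93.
Cheapest feasible corner: $3.93.

$3.93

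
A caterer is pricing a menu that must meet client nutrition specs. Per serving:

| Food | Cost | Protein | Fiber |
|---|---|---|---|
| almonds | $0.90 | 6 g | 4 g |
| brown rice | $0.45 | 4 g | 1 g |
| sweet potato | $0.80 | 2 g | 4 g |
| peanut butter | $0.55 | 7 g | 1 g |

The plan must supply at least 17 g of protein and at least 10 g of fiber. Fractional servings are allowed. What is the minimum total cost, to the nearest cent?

Two binding constraints pin down two serving amounts, so the optimal mix uses at most two foods. The candidates are each food alone (scaled to the tighter of protein/fiber) and each pair with both constraints tight.
almonds only: max(17/6, 10/4) = 2.833 servings → $2.55.
brown rice only: max(17/4, 10/1) = 10 servings → $4.50.
sweet potato only: max(17/2, 10/4) = 8.5 servings → $6.80.
peanut butter only: max(17/7, 10/1) = 10 servings → $5.50.
almonds + brown rice with both tight: 2.3 servings and 0.8 servings → $2.43.
almonds + sweet potato: intersection lies outside the first quadrant.
almonds + peanut butter with both tight: 2.409 servings and 0.3636 servings → $2.37.
brown rice + sweet potato with both tight: 3.429 servings and 1.643 servings → $2.86.
brown rice + peanut butter: the both-tight solution has a negative serving — not a feasible corner.
sweet potato + peanut butter with both tight: 2.038 servings and 1.846 servings → $2.65.
So the least-cost plan costs $2.37.

$2.37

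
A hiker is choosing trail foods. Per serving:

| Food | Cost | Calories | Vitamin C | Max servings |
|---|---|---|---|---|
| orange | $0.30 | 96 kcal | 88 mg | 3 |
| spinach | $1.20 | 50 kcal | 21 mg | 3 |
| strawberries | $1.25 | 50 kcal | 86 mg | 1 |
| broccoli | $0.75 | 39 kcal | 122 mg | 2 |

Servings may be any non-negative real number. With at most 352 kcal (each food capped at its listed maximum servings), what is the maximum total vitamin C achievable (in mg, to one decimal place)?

535.3 mg

Vitamin C per kcal: broccoli 3.128, strawberries 1.72, orange 0.9167, spinach 0.42.
Take 2 servings of broccoli: uses 78 kcal, +244.0 mg vitamin C (running total 244.0 mg).
Take 1 serving of strawberries: uses 50 kcal, +86.0 mg vitamin C (running total 330.0 mg).
Take 2.333 servings of orange: uses 224 kcal, +205.3 mg vitamin C (running total 535.3 mg).
Filling greedily by vitamin C-per-kcal is optimal for one linear limit, giving 535.3 mg.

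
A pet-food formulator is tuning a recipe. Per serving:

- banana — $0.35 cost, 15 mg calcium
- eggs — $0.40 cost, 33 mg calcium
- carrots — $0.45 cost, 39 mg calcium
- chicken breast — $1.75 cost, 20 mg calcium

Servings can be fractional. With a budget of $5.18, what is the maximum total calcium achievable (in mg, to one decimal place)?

Calcium per dollar: carrots 86.67, eggs 82.5, banana 42.86, chicken breast 11.43.
With no serving limits, spend the whole cost allowance on carrots: $5.18 / $0.45 × 39 mg = 448.9 mg.

448.9 mg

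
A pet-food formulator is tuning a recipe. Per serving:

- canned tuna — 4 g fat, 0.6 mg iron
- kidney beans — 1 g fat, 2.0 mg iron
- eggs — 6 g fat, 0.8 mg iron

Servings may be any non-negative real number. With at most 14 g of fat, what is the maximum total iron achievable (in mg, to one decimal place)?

28.0 mg

Iron per g fat: kidney beans 2, canned tuna 0.15, eggs 0.1333.
With no serving limits, spend the whole fat allowance on kidney beans: 14 g / 1 g × 2.0 mg = 28.0 mg.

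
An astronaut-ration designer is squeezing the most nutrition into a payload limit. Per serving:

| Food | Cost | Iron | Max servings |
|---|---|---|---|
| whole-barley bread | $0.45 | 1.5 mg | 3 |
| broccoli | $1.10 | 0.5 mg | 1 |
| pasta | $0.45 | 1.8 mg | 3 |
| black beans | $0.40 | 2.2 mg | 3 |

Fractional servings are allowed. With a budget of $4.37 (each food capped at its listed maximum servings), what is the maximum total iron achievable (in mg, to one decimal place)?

Iron per dollar: black beans 5.5, pasta 4, whole-barley bread 3.333, broccoli 0.4545.
Take 3 servings of black beans: spends $1.20, +6.6 mg iron (running total 6.6 mg).
Take 3 servings of pasta: spends $1.35, +5.4 mg iron (running total 12.0 mg).
Take 3 servings of whole-barley bread: spends $1.35, +4.5 mg iron (running total 16.5 mg).
Take 0.4273 servings of broccoli: spends $0.47, +0.2 mg iron (running total 16.7 mg).
Filling greedily by iron-per-dollar is optimal for one linear limit, giving 16.7 mg.

16.7 mg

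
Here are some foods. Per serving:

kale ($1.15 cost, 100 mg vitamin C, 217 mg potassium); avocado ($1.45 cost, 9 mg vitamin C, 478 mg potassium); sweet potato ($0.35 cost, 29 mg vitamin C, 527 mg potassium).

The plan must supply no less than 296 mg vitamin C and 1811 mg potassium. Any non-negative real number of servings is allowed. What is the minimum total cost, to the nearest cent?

Minimising a linear cost over {vitamin C ≥ 296, potassium ≥ 1811, servings ≥ 0} — the optimum is at a vertex, using one or two foods.
kale only: max(296/100, 1811/217) = 8.346 servings → $9.60.
avocado only: max(296/9, 1811/478) = 32.89 servings → $47.69.
sweet potato only: max(296/29, 1811/527) = 10.21 servings → $3.57.
kale + avocado with both tight: 2.731 servings and 2.549 servings → $6.84.
kale + sweet potato with both tight: 2.23 servings and 2.518 servings → $3.45.
avocado + sweet potato with both targets exact would need a negative amount; discard.
So the least-cost plan costs $3.45.

$3.45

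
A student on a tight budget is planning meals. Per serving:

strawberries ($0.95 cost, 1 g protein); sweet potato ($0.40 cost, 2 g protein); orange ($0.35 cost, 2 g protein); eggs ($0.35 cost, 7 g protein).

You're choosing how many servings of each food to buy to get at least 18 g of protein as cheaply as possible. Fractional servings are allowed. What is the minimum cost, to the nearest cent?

Cost per g of protein: eggs $0.0500, orange $0.1750, sweet potato $0.2000, strawberries $0.9500.
With no serving limits, use only eggs: 18 g / 7 g = 2.571 servings × $0.35 = $0.90.

$0.90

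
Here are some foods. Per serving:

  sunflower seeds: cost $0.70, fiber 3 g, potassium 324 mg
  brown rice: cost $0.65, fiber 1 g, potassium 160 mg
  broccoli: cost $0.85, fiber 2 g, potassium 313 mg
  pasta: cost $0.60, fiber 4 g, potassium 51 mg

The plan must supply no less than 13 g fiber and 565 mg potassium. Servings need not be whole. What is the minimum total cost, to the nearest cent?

sunflower seeds only: max(13/3, 565/324) = 4.333 servings → $3.03.
brown rice only: max(13/1, 565/160) = 13 servings → $8.45.
broccoli only: max(13/2, 565/313) = 6.5 servings → $5.53.
pasta only: max(13/4, 565/51) = 11.08 servings → $6.65.
sunflower seeds + brown rice with both targets exact would need a negative amount; discard.
sunflower seeds + broccoli with both targets exact would need a negative amount; discard.
sunflower seeds + pasta with both tight: 1.397 servings and 2.202 servings → $2.30.
brown rice + broccoli: the both-tight solution has a negative serving — not a feasible corner.
brown rice + pasta with both tight: 2.711 servings and 2.572 servings → $3.31.
broccoli + pasta with both tight: 1.389 servings and 2.556 servings → $2.71.
The minimum over all feasible corners is $2.30.

$2.30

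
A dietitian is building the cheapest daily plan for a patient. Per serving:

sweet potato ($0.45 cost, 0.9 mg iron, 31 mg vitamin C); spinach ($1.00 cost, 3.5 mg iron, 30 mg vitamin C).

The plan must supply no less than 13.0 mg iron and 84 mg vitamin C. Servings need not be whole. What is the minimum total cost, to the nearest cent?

$3.71

Check every corner: each single food scaled to meet both minima, and each pair solved so both constraints bind.
sweet potato only: max(13.0/0.9, 84/31) = 14.44 servings → $6.50.
spinach only: max(13.0/3.5, 84/30) = 3.714 servings → $3.71.
sweet potato + spinach with both targets exact would need a negative amount; discard.
So the least-cost plan costs $3.71.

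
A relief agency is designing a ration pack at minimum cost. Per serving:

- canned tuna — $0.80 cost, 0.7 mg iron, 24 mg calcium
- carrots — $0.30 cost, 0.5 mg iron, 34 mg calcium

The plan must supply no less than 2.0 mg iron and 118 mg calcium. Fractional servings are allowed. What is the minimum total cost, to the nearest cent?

$1.20

An LP optimum is at a vertex; with two nutrient constraints at most two foods are used. Check each candidate.
canned tuna only: max(2.0/0.7, 118/24) = 4.917 servings → $3.93.
carrots only: max(2.0/0.5, 118/34) = 4 servings → $1.20.
canned tuna + carrots with both tight: 0.7627 servings and 2.932 servings → $1.49.
The minimum over all feasible corners is $1.20.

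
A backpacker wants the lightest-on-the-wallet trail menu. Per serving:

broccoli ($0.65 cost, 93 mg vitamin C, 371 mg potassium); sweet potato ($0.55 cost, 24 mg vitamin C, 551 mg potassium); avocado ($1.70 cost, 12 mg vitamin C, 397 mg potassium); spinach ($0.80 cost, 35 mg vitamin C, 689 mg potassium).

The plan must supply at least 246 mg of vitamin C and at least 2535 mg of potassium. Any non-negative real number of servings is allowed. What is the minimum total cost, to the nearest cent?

$3.02

Compare the cost at each extreme point of the feasible region.
broccoli only: max(246/93, 2535/371) = 6.833 servings → $4.44.
sweet potato only: max(246/24, 2535/551) = 10.25 servings → $5.64.
avocado only: max(246/12, 2535/397) = 20.5 servings → $34.85.
spinach only: max(246/35, 2535/689) = 7.029 servings → $5.62.
broccoli + sweet potato with both tight: 1.764 servings and 3.413 servings → $3.02.
broccoli + avocado with both tight: 2.071 servings and 4.45 servings → $8.91.
broccoli + spinach with both tight: 1.581 servings and 2.828 servings → $3.29.
sweet potato + avocado: intersection lies outside the first quadrant.
sweet potato + spinach: intersection lies outside the first quadrant.
avocado + spinach with both targets exact would need a negative amount; discard.
So the least-cost plan costs $3.02.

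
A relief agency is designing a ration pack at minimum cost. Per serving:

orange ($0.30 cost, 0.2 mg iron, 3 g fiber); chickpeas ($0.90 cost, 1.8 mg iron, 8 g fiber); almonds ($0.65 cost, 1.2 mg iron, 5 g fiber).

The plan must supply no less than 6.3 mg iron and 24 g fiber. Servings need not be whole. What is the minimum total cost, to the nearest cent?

For a min-cost LP with two ≥-constraints, a basic feasible solution has at most two positive variables.
orange only: max(6.3/0.2, 24/3) = 31.5 servings → $9.45.
chickpeas only: max(6.3/1.8, 24/8) = 3.5 servings → $3.15.
almonds only: max(6.3/1.2, 24/5) = 5.25 servings → $3.41.
orange + chickpeas: the both-tight solution has a negative serving — not a feasible corner.
orange + almonds: the both-tight solution has a negative serving — not a feasible corner.
chickpeas + almonds with both targets exact would need a negative amount; discard.
The minimum over all feasible corners is $3.15.

$3.15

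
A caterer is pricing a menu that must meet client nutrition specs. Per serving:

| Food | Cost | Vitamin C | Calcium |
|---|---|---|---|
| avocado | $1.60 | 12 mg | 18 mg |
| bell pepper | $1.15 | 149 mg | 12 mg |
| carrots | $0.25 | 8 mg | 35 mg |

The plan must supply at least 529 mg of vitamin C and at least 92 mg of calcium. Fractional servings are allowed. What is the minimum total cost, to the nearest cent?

A basic optimal solution has at most two foods positive. Try each food alone and each pair with both targets met exactly.
avocado only: max(529/12, 92/18) = 44.08 servings → $70.53.
bell pepper only: max(529/149, 92/12) = 7.667 servings → $8.82.
carrots only: max(529/8, 92/35) = 66.12 servings → $16.53.
avocado + bell pepper with both tight: 2.9 servings and 3.317 servings → $8.45.
avocado + carrots: intersection lies outside the first quadrant.
bell pepper + carrots with both tight: 3.473 servings and 1.438 servings → $4.35.
So the least-cost plan costs $4.35.

$4.35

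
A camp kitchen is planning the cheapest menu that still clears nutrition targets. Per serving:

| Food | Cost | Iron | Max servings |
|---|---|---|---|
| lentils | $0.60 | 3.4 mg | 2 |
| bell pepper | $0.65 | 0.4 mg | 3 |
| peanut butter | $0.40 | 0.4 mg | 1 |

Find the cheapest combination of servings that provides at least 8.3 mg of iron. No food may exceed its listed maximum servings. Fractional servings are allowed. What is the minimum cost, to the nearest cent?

$3.39

Cost per mg of iron: lentils $0.1765, peanut butter $1.0000, bell pepper $1.6250.
Take 2 servings of lentils: +6.8 mg iron for $1.20 (total $1.20, still need 1.5 mg).
Take 1 serving of peanut butter: +0.4 mg iron for $0.40 (total $1.60, still need 1.1 mg).
Take 2.75 servings of bell pepper: +1.1 mg iron for $1.79 (total $3.39, still need 0.0 mg).
Filling from the cheapest source first is optimal under one linear minimum: $3.39.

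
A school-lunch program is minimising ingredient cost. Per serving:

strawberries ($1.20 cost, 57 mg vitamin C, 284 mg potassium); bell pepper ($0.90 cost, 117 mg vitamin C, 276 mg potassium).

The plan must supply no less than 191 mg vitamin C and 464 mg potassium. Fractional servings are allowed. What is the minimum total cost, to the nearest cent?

This is a tiny linear program; its minimum lies at a vertex of the feasible set. List the vertices and price them.
strawberries only: max(191/57, 464/284) = 3.351 servings → $4.02.
bell pepper only: max(191/117, 464/276) = 1.681 servings → $1.51.
strawberries + bell pepper with both tight: 0.08985 servings and 1.589 servings → $1.54.
So the least-cost plan costs $1.51.

$1.51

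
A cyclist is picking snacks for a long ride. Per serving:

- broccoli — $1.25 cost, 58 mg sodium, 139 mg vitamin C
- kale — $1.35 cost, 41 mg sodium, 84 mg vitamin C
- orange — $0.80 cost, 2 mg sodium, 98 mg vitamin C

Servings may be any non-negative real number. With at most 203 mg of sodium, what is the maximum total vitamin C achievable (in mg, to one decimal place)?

9947.0 mg

Vitamin C per mg sodium: orange 49, broccoli 2.397, kale 2.049.
With no serving limits, spend the whole sodium allowance on orange: 203 mg / 2 mg × 98 mg = 9947.0 mg.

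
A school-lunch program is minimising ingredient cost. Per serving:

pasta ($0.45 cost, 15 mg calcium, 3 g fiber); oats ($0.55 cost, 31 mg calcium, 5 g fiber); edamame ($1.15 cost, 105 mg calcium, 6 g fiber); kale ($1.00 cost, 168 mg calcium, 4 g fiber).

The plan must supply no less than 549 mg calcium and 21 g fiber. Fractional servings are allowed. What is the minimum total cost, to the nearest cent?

Check every corner: each single food scaled to meet both minima, and each pair solved so both constraints bind.
pasta only: max(549/15, 21/3) = 36.6 servings → $16.47.
oats only: max(549/31, 21/5) = 17.71 servings → $9.74.
edamame only: max(549/105, 21/6) = 5.229 servings → $6.01.
kale only: max(549/168, 21/4) = 5.25 servings → $5.25.
pasta + oats: the both-tight solution has a negative serving — not a feasible corner.
pasta + edamame: intersection lies outside the first quadrant.
pasta + kale with both tight: 3 servings and 3 servings → $4.35.
oats + edamame: intersection lies outside the first quadrant.
oats + kale with both tight: 1.86 servings and 2.925 servings → $3.95.
edamame + kale with both tight: 2.265 servings and 1.852 servings → $4.46.
So the least-cost plan costs $3.95.

$3.95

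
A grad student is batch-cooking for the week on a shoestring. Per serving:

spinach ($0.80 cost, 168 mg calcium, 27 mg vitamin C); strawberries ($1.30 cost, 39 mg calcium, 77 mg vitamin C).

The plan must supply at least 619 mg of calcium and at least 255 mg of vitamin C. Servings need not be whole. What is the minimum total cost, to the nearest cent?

spinach only: max(619/168, 255/27) = 9.444 servings → $7.56.
strawberries only: max(619/39, 255/77) = 15.87 servings → $20.63.
spinach + strawberries with both tight: 3.174 servings and 2.199 servings → $5.40.
Cheapest feasible corner: $5.40.

$5.40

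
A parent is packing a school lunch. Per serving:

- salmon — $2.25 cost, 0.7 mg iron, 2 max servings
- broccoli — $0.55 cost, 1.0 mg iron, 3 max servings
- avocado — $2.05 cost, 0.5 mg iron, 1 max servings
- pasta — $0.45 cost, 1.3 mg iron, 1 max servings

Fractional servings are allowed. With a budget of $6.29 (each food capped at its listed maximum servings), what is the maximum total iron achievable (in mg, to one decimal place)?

Iron per dollar: pasta 2.889, broccoli 1.818, salmon 0.3111, avocado 0.2439.
Take 1 serving of pasta: spends $0.45, +1.3 mg iron (running total 1.3 mg).
Take 3 servings of broccoli: spends $1.65, +3.0 mg iron (running total 4.3 mg).
Take 1.862 servings of salmon: spends $4.19, +1.3 mg iron (running total 5.6 mg).
Filling greedily by iron-per-dollar is optimal for one linear limit, giving 5.6 mg.

5.6 mg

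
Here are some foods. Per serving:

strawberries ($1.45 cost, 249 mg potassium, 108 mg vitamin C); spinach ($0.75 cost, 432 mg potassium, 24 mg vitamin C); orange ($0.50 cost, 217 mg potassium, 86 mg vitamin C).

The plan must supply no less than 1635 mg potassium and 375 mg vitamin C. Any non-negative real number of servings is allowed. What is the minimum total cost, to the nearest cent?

strawberries only: max(1635/249, 375/108) = 6.566 servings → $9.52.
spinach only: max(1635/432, 375/24) = 15.62 servings → $11.72.
orange only: max(1635/217, 375/86) = 7.535 servings → $3.77.
strawberries + spinach with both tight: 3.018 servings and 2.045 servings → $5.91.
strawberries + orange: the both-tight solution has a negative serving — not a feasible corner.
spinach + orange with both tight: 1.854 servings and 3.843 servings → $3.31.
Cheapest feasible corner: $3.31.

$3.31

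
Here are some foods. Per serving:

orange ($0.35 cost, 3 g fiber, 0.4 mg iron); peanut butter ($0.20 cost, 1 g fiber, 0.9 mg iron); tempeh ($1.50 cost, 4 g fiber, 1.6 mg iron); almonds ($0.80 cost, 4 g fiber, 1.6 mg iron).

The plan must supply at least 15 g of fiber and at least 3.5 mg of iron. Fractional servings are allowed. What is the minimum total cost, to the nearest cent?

orange only: max(15/3, 3.5/0.4) = 8.75 servings → $3.06.
peanut butter only: max(15/1, 3.5/0.9) = 15 servings → $3.00.
tempeh only: max(15/4, 3.5/1.6) = 3.75 servings → $5.62.
almonds only: max(15/4, 3.5/1.6) = 3.75 servings → $3.00.
orange + peanut butter with both tight: 4.348 servings and 1.957 servings → $1.91.
orange + tempeh with both tight: 3.125 servings and 1.406 servings → $3.20.
orange + almonds with both tight: 3.125 servings and 1.406 servings → $2.22.
peanut butter + tempeh: intersection lies outside the first quadrant.
peanut butter + almonds: the both-tight solution has a negative serving — not a feasible corner.
tempeh + almonds (both tight): parallel constraints — no distinct corner.
The minimum over all feasible corners is $1.91.

$1.91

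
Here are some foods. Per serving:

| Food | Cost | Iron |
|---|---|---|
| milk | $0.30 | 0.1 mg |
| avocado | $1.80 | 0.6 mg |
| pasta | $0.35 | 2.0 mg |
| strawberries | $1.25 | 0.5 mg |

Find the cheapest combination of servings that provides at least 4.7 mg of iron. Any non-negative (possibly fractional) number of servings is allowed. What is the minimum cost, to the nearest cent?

Cost per mg of iron: pasta $0.1750, strawberries $2.5000, milk $3.0000, avocado $3.0000.
With no serving limits, use only pasta: 4.7 mg / 2.0 mg = 2.35 servings × $0.35 = $0.82.

$0.82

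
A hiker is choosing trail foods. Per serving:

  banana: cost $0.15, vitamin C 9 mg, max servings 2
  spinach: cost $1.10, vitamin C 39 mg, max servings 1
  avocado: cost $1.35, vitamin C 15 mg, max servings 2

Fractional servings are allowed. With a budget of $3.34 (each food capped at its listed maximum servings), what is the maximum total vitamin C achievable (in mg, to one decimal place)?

Vitamin C per dollar: banana 60, spinach 35.45, avocado 11.11.
Take 2 servings of banana: spends $0.30, +18.0 mg vitamin C (running total 18.0 mg).
Take 1 serving of spinach: spends $1.10, +39.0 mg vitamin C (running total 57.0 mg).
Take 1.437 servings of avocado: spends $1.94, +21.6 mg vitamin C (running total 78.6 mg).
Filling greedily by vitamin C-per-dollar is optimal for one linear limit, giving 78.6 mg.

78.6 mg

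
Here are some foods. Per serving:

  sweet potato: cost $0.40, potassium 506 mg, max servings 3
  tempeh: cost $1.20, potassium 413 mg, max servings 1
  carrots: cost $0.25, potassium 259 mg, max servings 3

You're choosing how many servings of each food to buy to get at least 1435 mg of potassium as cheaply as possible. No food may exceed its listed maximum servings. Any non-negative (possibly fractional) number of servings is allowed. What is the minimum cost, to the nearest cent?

Cost per mg of potassium: sweet potato $0.0008, carrots $0.0010, tempeh $0.0029.
Take 2.836 servings of sweet potato: +1435.0 mg potassium for $1.13 (total $1.13, still need 0.0 mg).
Greedy by cheapest-per-mg is optimal for a single linear constraint, so the minimum cost is $1.13.

$1.13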